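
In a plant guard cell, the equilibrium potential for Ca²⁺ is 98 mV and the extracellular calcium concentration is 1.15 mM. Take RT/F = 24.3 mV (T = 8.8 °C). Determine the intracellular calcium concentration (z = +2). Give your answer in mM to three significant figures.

Nernst: E = (24.3/2) · ln([out]/[in]), so ln([out]/[in]) = 98.0 × 2 / 24.3 = 8.0658.
[out]/[in] = e^(8.0658) = 3184.
[in] = 1.15 / 3184 = 0.0003612 mM.

0.000361 mM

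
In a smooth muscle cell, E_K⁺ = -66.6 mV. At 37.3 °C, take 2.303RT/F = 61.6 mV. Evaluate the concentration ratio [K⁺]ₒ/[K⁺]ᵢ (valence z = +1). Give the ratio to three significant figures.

0.0830

log₁₀([out]/[in]) = E·z/(61.6) = -66.6 × 1 / 61.6 = -1.0812
[out]/[in] = 10^(-1.0812) = 0.08295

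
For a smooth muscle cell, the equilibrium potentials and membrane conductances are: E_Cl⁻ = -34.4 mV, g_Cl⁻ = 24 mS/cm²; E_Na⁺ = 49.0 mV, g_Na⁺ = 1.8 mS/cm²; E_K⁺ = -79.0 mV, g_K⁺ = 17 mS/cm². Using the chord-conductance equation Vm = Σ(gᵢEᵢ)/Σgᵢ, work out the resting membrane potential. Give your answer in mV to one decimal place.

Σ gᵢEᵢ = 24·(-34.4) + 1.8·(49.0) + 17·(-79.0) = -2080.40
Σ gᵢ = 24 + 1.8 + 17 = 42.8
Vm = -2080.40 / 42.8 = -48.61 mV

-48.6 mV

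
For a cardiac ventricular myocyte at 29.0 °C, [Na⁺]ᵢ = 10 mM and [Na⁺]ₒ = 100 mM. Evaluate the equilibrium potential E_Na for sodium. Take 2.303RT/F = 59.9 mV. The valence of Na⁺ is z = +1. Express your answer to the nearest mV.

E = (59.9/z) · log₁₀([Na⁺]_out/[Na⁺]_in) with z = +1.
= (59.9/1) · log₁₀(100/10) = 59.90 · log₁₀(10)
= 59.90 · (1.0000) = 59.90 mV

60 mV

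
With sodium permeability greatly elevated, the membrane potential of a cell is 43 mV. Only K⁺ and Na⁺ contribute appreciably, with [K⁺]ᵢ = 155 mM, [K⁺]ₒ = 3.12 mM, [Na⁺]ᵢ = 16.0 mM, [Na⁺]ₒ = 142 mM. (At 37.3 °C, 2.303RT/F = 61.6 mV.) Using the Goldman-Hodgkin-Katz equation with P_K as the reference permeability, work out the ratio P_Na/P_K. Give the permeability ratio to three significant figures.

Let α = P_Na/P_K. GHK: Vm = 61.6·log₁₀[(Kₒ + α·Naₒ)/(Kᵢ + α·Naᵢ)].
10^(Vm/61.6) = 10^(43.0/61.6) = 4.9894
So 4.9894·(Kᵢ + α·Naᵢ) = Kₒ + α·Naₒ → α = (4.9894·155.0 − 3.12) / (142.0 − 4.9894·16.0)
α = (773.4 − 3.12) / (142.0 − 79.83) = 770.2/62.17 = 12.39

12.4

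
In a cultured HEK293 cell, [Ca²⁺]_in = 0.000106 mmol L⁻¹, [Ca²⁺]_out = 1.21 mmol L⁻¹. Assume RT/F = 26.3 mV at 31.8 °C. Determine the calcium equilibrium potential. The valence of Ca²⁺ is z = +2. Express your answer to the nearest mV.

E = (26.3/z) · ln([Ca²⁺]_out/[Ca²⁺]_in) with z = +2.
= (26.3/2) · ln(1.21/0.000106) = 13.15 · ln(1.142e+04)
= 13.15 · (9.3427) = 122.86 mV

123 mV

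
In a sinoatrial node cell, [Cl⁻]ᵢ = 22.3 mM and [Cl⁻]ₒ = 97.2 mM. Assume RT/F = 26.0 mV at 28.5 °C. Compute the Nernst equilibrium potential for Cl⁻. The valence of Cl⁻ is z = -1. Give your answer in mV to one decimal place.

E = (26.0/z) · ln([Cl⁻]_out/[Cl⁻]_in) with z = -1.
For an anion, dividing by z = -1 reverses the sign.
= (26.0/-1) · ln(97.2/22.3) = -26.00 · ln(4.359)
= -26.00 · (1.4722) = -38.28 mV

-38.3 mV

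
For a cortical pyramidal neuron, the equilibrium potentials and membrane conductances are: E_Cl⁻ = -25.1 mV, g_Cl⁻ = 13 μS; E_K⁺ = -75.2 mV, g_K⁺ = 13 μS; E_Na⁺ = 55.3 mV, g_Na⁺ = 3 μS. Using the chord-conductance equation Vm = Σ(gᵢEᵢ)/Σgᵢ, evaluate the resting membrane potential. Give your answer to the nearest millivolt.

Σ gᵢEᵢ = 13·(-25.1) + 13·(-75.2) + 3·(55.3) = -1138.00
Σ gᵢ = 13 + 13 + 3 = 29
Vm = -1138.00 / 29 = -39.24 mV

-39 mV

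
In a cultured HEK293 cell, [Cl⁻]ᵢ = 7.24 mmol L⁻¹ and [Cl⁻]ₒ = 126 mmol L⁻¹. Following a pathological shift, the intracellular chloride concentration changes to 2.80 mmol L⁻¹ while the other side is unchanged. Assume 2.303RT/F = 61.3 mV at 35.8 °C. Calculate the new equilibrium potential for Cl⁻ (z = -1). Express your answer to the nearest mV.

-101 mV

After the shift: [Cl⁻]_out = 126, [Cl⁻]_in = 2.80 mmol L⁻¹.
E_new = (61.3/-1)·log₁₀(126/2.80) = -61.30 · (1.6532) = -101.34 mV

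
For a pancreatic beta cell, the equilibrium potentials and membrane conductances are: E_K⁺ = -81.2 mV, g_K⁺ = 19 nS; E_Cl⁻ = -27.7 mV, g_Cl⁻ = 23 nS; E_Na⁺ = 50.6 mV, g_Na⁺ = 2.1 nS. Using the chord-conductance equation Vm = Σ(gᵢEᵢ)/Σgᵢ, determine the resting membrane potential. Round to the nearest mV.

Σ gᵢEᵢ = 19·(-81.2) + 23·(-27.7) + 2.1·(50.6) = -2073.64
Σ gᵢ = 19 + 23 + 2.1 = 44.1
Vm = -2073.64 / 44.1 = -47.02 mV

-47 mV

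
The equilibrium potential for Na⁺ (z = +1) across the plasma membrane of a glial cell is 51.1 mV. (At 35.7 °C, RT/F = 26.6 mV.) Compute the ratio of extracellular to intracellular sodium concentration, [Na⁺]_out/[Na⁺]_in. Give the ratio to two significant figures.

6.8

ln([out]/[in]) = E·z/(26.6) = 51.1 × 1 / 26.6 = 1.9211
[out]/[in] = e^(1.9211) = 6.828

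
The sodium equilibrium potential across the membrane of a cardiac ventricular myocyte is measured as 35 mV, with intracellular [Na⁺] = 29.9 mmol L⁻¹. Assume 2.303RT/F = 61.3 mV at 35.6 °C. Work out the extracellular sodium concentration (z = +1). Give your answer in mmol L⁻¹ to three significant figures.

Nernst: E = (61.3/1) · log₁₀([out]/[in]), so log₁₀([out]/[in]) = 35.0 × 1 / 61.3 = 0.5710.
[out]/[in] = 10^(0.5710) = 3.724.
[out] = 3.724 × 29.9 = 111.3 mmol L⁻¹.

111 mmol L⁻¹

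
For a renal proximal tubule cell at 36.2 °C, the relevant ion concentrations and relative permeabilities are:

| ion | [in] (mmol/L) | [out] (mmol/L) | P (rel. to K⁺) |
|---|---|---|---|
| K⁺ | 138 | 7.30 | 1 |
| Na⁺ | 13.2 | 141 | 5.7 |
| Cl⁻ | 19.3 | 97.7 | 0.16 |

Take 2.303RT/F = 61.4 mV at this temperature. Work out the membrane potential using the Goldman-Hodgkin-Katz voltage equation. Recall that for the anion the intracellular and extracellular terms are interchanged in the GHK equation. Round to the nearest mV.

34 mV

Vm = 61.4 · log₁₀[(Σ P·[cation]ₒ + Σ P·[anion]ᵢ) / (Σ P·[cation]ᵢ + Σ P·[anion]ₒ)]
Numerator = 1×7.30 + 5.7×141 + 0.16×19.3 = 814.1
Denominator = 1×138 + 5.7×13.2 + 0.16×97.7 = 228.9
Vm = 61.4 · log₁₀(3.557) = 61.4 × (0.5511) = 33.84 mV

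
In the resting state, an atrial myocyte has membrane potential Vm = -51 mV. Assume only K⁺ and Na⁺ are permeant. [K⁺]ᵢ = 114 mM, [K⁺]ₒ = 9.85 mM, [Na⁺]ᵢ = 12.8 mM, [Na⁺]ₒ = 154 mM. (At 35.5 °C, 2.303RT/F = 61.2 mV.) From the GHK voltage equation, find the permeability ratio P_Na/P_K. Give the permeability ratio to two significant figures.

Let α = P_Na/P_K. GHK: Vm = 61.2·log₁₀[(Kₒ + α·Naₒ)/(Kᵢ + α·Naᵢ)].
10^(Vm/61.2) = 10^(-51.0/61.2) = 0.14678
So 0.14678·(Kᵢ + α·Naᵢ) = Kₒ + α·Naₒ → α = (0.14678·114.0 − 9.85) / (154.0 − 0.14678·12.8)
α = (16.73 − 9.85) / (154.0 − 1.879) = 6.883/152.1 = 0.04525

0.045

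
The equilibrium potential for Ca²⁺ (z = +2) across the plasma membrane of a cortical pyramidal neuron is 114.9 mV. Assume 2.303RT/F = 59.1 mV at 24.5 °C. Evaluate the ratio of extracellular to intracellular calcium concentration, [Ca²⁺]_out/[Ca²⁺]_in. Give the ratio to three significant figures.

7730

log₁₀([out]/[in]) = E·z/(59.1) = 114.9 × 2 / 59.1 = 3.8883
[out]/[in] = 10^(3.8883) = 7733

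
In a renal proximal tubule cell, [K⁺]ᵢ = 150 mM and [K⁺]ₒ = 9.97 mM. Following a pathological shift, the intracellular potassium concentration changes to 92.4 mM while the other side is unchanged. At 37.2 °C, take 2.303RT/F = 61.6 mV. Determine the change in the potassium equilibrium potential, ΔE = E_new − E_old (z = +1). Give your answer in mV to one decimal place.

E_old = (61.6/1)·log₁₀(9.97/150) = -72.53 mV
E_new = (61.6/1)·log₁₀(9.97/92.4) = -59.57 mV
ΔE = -59.57 − (-72.53) = 12.96 mV

13.0 mV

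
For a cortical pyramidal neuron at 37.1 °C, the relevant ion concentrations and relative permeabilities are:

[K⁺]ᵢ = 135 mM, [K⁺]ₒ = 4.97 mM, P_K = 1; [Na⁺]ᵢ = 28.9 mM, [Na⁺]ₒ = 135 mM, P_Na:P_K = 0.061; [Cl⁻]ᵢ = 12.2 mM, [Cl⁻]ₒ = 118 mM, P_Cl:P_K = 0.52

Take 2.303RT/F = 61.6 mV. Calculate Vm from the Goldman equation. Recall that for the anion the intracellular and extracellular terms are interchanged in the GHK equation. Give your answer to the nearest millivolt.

-62 mV

Vm = 61.6 · log₁₀[(Σ P·[cation]ₒ + Σ P·[anion]ᵢ) / (Σ P·[cation]ᵢ + Σ P·[anion]ₒ)]
Numerator = 1×4.97 + 0.061×135 + 0.52×12.2 = 19.55
Denominator = 1×135 + 0.061×28.9 + 0.52×118 = 198.1
Vm = 61.6 · log₁₀(0.098671) = 61.6 × (-1.0058) = -61.96 mV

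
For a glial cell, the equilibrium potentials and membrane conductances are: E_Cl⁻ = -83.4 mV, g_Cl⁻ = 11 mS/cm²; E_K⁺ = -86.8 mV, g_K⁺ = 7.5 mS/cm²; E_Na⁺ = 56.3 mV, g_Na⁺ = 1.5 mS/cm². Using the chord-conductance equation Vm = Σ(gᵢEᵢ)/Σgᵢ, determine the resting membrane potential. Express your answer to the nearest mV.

-74 mV

Σ gᵢEᵢ = 11·(-83.4) + 7.5·(-86.8) + 1.5·(56.3) = -1483.95
Σ gᵢ = 11 + 7.5 + 1.5 = 20
Vm = -1483.95 / 20 = -74.20 mV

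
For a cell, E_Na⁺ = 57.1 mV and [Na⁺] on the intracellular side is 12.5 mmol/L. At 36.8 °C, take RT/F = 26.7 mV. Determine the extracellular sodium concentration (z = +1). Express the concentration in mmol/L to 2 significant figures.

Nernst: E = (26.7/1) · ln([out]/[in]), so ln([out]/[in]) = 57.1 × 1 / 26.7 = 2.1386.
[out]/[in] = e^(2.1386) = 8.487.
[out] = 8.487 × 12.5 = 106.1 mmol/L.

110 mmol/L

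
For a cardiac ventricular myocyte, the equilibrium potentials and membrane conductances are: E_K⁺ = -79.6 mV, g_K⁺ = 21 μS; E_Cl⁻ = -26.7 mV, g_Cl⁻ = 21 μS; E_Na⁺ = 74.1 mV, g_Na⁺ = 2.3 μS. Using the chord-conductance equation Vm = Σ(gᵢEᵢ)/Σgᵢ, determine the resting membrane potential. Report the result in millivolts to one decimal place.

Σ gᵢEᵢ = 21·(-79.6) + 21·(-26.7) + 2.3·(74.1) = -2061.87
Σ gᵢ = 21 + 21 + 2.3 = 44.3
Vm = -2061.87 / 44.3 = -46.54 mV

-46.5 mV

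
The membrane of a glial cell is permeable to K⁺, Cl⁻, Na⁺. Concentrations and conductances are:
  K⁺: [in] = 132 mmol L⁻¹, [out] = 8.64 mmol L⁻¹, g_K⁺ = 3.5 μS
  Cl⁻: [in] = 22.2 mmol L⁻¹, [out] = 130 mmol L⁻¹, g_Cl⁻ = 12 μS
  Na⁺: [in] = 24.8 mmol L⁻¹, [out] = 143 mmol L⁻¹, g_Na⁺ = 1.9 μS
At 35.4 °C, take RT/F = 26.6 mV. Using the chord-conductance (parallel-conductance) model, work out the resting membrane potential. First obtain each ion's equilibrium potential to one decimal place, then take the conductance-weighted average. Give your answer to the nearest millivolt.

E_K⁺ = (26.6/1)·ln(8.64/132) = -72.5 mV
E_Cl⁻ = (26.6/-1)·ln(130/22.2) = -47.0 mV
E_Na⁺ = (26.6/1)·ln(143/24.8) = 46.6 mV
Vm = (Σ gᵢEᵢ)/(Σ gᵢ) = (3.5·-72.5 + 12·-47.0 + 1.9·46.6) / (3.5 + 12 + 1.9)
= -729.21 / 17.4 = -41.91 mV

-42 mV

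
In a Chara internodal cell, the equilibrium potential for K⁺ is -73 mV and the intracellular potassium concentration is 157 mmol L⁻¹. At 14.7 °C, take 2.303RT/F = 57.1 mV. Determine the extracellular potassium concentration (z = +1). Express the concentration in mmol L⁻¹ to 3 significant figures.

8.27 mmol L⁻¹

Nernst: E = (57.1/1) · log₁₀([out]/[in]), so log₁₀([out]/[in]) = -73.0 × 1 / 57.1 = -1.2785.
[out]/[in] = 10^(-1.2785) = 0.05267.
[out] = 0.05267 × 157 = 8.269 mmol L⁻¹.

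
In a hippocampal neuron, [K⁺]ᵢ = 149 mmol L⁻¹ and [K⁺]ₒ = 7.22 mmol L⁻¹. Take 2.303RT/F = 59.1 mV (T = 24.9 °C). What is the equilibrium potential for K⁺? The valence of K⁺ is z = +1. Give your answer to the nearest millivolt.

E = (59.1/z) · log₁₀([K⁺]_out/[K⁺]_in) with z = +1.
= (59.1/1) · log₁₀(7.22/149) = 59.10 · log₁₀(0.04846)
= 59.10 · (-1.3146) = -77.70 mV

-78 mV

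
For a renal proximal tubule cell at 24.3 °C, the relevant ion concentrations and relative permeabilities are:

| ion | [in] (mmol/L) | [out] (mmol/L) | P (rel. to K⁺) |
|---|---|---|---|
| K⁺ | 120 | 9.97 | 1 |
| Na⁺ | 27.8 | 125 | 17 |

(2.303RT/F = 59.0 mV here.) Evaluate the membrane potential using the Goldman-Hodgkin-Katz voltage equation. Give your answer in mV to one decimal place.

Vm = 59.0 · log₁₀[(Σ P·[cation]ₒ + Σ P·[anion]ᵢ) / (Σ P·[cation]ᵢ + Σ P·[anion]ₒ)]
Numerator = 1×9.97 + 17×125 = 2135
Denominator = 1×120 + 17×27.8 = 592.6
Vm = 59.0 · log₁₀(3.6027) = 59.0 × (0.5566) = 32.84 mV

32.8 mV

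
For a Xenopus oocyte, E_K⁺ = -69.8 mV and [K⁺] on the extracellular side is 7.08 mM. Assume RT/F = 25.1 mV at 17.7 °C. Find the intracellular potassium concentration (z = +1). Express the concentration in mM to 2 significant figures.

Nernst: E = (25.1/1) · ln([out]/[in]), so ln([out]/[in]) = -69.8 × 1 / 25.1 = -2.7809.
[out]/[in] = e^(-2.7809) = 0.06198.
[in] = 7.08 / 0.06198 = 114.2 mM.

110 mM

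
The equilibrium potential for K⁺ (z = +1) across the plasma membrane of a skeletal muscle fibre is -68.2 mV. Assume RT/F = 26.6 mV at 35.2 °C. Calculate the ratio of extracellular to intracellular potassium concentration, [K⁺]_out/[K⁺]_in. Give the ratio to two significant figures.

ln([out]/[in]) = E·z/(26.6) = -68.2 × 1 / 26.6 = -2.5639
[out]/[in] = e^(-2.5639) = 0.077

0.077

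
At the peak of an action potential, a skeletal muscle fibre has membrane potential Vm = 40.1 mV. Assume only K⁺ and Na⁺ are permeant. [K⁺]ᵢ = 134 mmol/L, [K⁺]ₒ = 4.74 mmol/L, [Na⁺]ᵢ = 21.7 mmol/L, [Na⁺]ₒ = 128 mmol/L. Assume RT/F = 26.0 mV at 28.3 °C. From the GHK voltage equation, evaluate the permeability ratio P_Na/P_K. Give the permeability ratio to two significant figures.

23

Let α = P_Na/P_K. GHK: Vm = 26.0·ln[(Kₒ + α·Naₒ)/(Kᵢ + α·Naᵢ)].
e^(Vm/26.0) = e^(40.1/26.0) = 4.6754
So 4.6754·(Kᵢ + α·Naᵢ) = Kₒ + α·Naₒ → α = (4.6754·134.0 − 4.74) / (128.0 − 4.6754·21.7)
α = (626.5 − 4.74) / (128.0 − 101.5) = 621.8/26.54 = 23.42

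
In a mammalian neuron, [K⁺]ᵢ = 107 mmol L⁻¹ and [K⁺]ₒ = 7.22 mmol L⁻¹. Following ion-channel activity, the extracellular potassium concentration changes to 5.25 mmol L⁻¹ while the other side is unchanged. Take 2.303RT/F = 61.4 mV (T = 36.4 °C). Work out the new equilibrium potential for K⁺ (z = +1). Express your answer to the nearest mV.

After the shift: [K⁺]_out = 5.25, [K⁺]_in = 107 mmol L⁻¹.
E_new = (61.4/1)·log₁₀(5.25/107) = 61.40 · (-1.3092) = -80.39 mV

-80 mV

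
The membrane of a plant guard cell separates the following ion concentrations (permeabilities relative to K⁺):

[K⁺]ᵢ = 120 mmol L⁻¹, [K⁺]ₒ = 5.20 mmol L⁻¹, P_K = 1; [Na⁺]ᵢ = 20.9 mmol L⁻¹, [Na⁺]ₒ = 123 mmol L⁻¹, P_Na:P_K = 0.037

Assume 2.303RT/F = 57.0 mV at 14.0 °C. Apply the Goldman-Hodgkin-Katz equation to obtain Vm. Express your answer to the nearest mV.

Vm = 57.0 · log₁₀[(Σ P·[cation]ₒ + Σ P·[anion]ᵢ) / (Σ P·[cation]ᵢ + Σ P·[anion]ₒ)]
Numerator = 1×5.20 + 0.037×123 = 9.751
Denominator = 1×120 + 0.037×20.9 = 120.8
Vm = 57.0 · log₁₀(0.080738) = 57.0 × (-1.0929) = -62.30 mV

-62 mV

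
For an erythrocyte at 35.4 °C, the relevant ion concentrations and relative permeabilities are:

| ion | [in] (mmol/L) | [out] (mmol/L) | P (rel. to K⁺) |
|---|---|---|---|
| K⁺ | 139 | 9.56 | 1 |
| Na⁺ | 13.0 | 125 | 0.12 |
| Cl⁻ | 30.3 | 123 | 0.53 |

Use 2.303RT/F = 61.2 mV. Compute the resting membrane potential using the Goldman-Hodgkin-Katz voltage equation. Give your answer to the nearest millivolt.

-43 mV

Vm = 61.2 · log₁₀[(Σ P·[cation]ₒ + Σ P·[anion]ᵢ) / (Σ P·[cation]ᵢ + Σ P·[anion]ₒ)]
Numerator = 1×9.56 + 0.12×125 + 0.53×30.3 = 40.62
Denominator = 1×139 + 0.12×13.0 + 0.53×123 = 205.8
Vm = 61.2 · log₁₀(0.19742) = 61.2 × (-0.7046) = -43.12 mV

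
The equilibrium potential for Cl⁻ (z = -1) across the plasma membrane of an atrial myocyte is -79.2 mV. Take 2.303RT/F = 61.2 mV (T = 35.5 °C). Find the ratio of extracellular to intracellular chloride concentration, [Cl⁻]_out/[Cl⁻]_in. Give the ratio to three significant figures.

19.7

log₁₀([out]/[in]) = E·z/(61.2) = -79.2 × -1 / 61.2 = 1.2941
[out]/[in] = 10^(1.2941) = 19.68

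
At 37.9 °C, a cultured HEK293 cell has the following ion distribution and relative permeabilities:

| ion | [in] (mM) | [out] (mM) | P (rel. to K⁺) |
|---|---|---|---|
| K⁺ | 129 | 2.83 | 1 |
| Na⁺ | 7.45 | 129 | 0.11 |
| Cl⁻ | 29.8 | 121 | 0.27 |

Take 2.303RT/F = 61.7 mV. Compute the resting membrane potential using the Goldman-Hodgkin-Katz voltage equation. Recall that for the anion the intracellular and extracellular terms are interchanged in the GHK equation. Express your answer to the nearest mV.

Vm = 61.7 · log₁₀[(Σ P·[cation]ₒ + Σ P·[anion]ᵢ) / (Σ P·[cation]ᵢ + Σ P·[anion]ₒ)]
Numerator = 1×2.83 + 0.11×129 + 0.27×29.8 = 25.07
Denominator = 1×129 + 0.11×7.45 + 0.27×121 = 162.5
Vm = 61.7 · log₁₀(0.15426) = 61.7 × (-0.8117) = -50.08 mV

-50 mV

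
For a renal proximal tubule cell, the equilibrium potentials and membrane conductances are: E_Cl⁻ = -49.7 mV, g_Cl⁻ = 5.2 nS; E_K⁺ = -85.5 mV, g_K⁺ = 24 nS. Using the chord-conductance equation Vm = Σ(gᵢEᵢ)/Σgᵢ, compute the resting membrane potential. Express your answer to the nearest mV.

-79 mV

Σ gᵢEᵢ = 5.2·(-49.7) + 24·(-85.5) = -2310.44
Σ gᵢ = 5.2 + 24 = 29.2
Vm = -2310.44 / 29.2 = -79.12 mV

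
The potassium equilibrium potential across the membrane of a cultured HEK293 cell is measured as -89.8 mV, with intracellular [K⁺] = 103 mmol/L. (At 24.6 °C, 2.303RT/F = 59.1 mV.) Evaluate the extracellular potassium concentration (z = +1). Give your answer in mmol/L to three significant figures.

3.11 mmol/L

Nernst: E = (59.1/1) · log₁₀([out]/[in]), so log₁₀([out]/[in]) = -89.8 × 1 / 59.1 = -1.5195.
[out]/[in] = 10^(-1.5195) = 0.03024.
[out] = 0.03024 × 103 = 3.114 mmol/L.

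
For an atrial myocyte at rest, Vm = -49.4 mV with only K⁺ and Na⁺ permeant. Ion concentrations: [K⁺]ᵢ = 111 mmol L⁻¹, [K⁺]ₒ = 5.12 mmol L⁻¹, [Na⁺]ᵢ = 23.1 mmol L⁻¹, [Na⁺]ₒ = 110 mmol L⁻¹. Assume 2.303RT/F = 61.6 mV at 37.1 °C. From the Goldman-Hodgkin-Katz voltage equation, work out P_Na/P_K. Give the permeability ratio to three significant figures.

Let α = P_Na/P_K. GHK: Vm = 61.6·log₁₀[(Kₒ + α·Naₒ)/(Kᵢ + α·Naᵢ)].
10^(Vm/61.6) = 10^(-49.4/61.6) = 0.15778
So 0.15778·(Kᵢ + α·Naᵢ) = Kₒ + α·Naₒ → α = (0.15778·111.0 − 5.12) / (110.0 − 0.15778·23.1)
α = (17.51 − 5.12) / (110.0 − 3.645) = 12.39/106.4 = 0.1165

0.117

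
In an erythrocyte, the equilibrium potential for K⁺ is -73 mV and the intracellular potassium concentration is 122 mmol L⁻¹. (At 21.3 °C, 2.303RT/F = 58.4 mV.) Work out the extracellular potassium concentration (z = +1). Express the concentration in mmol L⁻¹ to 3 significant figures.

Nernst: E = (58.4/1) · log₁₀([out]/[in]), so log₁₀([out]/[in]) = -73.0 × 1 / 58.4 = -1.2500.
[out]/[in] = 10^(-1.2500) = 0.05623.
[out] = 0.05623 × 122 = 6.861 mmol L⁻¹.

6.86 mmol L⁻¹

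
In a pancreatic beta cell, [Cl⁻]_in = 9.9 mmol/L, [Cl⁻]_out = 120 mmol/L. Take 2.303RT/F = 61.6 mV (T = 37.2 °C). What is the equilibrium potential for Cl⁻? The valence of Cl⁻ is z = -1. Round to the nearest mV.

-67 mV

E = (61.6/z) · log₁₀([Cl⁻]_out/[Cl⁻]_in) with z = -1.
For an anion, dividing by z = -1 reverses the sign.
= (61.6/-1) · log₁₀(120/9.9) = -61.60 · log₁₀(12.12)
= -61.60 · (1.0835) = -66.75 mV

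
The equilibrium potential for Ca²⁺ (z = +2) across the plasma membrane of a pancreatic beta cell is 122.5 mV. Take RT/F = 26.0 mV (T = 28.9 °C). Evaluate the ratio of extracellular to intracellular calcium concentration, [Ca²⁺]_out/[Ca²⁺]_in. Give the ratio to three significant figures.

12400

ln([out]/[in]) = E·z/(26.0) = 122.5 × 2 / 26.0 = 9.4231
[out]/[in] = e^(9.4231) = 1.237e+04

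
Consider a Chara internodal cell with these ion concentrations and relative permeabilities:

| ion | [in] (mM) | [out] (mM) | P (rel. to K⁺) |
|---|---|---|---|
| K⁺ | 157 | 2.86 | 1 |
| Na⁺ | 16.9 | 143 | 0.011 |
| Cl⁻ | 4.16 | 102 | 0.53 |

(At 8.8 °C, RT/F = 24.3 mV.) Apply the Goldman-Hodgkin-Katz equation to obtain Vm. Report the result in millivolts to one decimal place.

-84.1 mV

Vm = 24.3 · ln[(Σ P·[cation]ₒ + Σ P·[anion]ᵢ) / (Σ P·[cation]ᵢ + Σ P·[anion]ₒ)]
Numerator = 1×2.86 + 0.011×143 + 0.53×4.16 = 6.638
Denominator = 1×157 + 0.011×16.9 + 0.53×102 = 211.2
Vm = 24.3 · ln(0.031422) = 24.3 × (-3.4602) = -84.08 mV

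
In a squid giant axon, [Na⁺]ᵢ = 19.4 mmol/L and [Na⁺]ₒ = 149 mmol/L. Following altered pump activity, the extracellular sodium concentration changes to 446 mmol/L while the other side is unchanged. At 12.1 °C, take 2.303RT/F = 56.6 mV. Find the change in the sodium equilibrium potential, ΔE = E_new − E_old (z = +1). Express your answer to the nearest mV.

E_old = (56.6/1)·log₁₀(149/19.4) = 50.11 mV
E_new = (56.6/1)·log₁₀(446/19.4) = 77.06 mV
ΔE = 77.06 − (50.11) = 26.95 mV

27 mV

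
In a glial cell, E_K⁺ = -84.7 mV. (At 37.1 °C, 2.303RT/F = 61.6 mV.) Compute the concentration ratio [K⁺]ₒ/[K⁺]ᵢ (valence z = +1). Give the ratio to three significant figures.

0.0422

log₁₀([out]/[in]) = E·z/(61.6) = -84.7 × 1 / 61.6 = -1.3750
[out]/[in] = 10^(-1.3750) = 0.04217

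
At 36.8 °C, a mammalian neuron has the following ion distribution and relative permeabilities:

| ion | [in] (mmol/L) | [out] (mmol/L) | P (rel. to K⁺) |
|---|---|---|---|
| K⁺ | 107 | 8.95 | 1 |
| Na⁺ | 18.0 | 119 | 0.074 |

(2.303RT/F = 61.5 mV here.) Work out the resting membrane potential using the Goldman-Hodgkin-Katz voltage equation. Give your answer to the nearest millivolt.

-48 mV

Vm = 61.5 · log₁₀[(Σ P·[cation]ₒ + Σ P·[anion]ᵢ) / (Σ P·[cation]ᵢ + Σ P·[anion]ₒ)]
Numerator = 1×8.95 + 0.074×119 = 17.76
Denominator = 1×107 + 0.074×18.0 = 108.3
Vm = 61.5 · log₁₀(0.1639) = 61.5 × (-0.7854) = -48.30 mV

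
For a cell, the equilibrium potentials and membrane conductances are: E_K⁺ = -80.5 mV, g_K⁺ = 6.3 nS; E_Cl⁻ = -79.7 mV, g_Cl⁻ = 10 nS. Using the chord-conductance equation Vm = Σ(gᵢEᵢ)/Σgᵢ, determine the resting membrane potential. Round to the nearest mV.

-80 mV

Σ gᵢEᵢ = 6.3·(-80.5) + 10·(-79.7) = -1304.15
Σ gᵢ = 6.3 + 10 = 16.3
Vm = -1304.15 / 16.3 = -80.01 mV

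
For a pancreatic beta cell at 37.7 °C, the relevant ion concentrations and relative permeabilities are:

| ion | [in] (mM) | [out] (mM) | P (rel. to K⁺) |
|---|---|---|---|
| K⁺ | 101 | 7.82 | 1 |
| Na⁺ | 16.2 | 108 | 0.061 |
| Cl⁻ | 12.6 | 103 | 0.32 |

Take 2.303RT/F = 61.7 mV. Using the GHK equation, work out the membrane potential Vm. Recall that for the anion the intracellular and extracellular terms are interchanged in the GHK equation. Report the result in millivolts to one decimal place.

Vm = 61.7 · log₁₀[(Σ P·[cation]ₒ + Σ P·[anion]ᵢ) / (Σ P·[cation]ᵢ + Σ P·[anion]ₒ)]
Numerator = 1×7.82 + 0.061×108 + 0.32×12.6 = 18.44
Denominator = 1×101 + 0.061×16.2 + 0.32×103 = 134.9
Vm = 61.7 · log₁₀(0.13665) = 61.7 × (-0.8644) = -53.33 mV

-53.3 mV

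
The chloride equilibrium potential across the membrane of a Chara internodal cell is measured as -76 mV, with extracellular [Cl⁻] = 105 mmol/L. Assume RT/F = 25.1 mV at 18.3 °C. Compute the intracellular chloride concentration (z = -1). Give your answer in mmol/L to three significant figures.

Nernst: E = (25.1/-1) · ln([out]/[in]), so ln([out]/[in]) = -76.0 × -1 / 25.1 = 3.0279.
[out]/[in] = e^(3.0279) = 20.65.
[in] = 105 / 20.65 = 5.084 mmol/L.

5.08 mmol/L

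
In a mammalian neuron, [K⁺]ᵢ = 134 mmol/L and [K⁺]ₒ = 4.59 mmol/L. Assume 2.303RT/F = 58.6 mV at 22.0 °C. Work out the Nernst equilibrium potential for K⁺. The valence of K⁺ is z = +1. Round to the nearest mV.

-86 mV

E = (58.6/z) · log₁₀([K⁺]_out/[K⁺]_in) with z = +1.
= (58.6/1) · log₁₀(4.59/134) = 58.60 · log₁₀(0.03425)
= 58.60 · (-1.4653) = -85.87 mV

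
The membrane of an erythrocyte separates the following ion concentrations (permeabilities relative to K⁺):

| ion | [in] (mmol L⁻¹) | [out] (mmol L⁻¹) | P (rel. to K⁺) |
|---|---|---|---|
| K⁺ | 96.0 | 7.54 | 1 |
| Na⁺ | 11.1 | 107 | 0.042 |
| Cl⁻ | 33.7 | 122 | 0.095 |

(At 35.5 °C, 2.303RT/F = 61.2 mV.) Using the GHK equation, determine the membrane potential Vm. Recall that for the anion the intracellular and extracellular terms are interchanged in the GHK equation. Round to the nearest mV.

Vm = 61.2 · log₁₀[(Σ P·[cation]ₒ + Σ P·[anion]ᵢ) / (Σ P·[cation]ᵢ + Σ P·[anion]ₒ)]
Numerator = 1×7.54 + 0.042×107 + 0.095×33.7 = 15.24
Denominator = 1×96.0 + 0.042×11.1 + 0.095×122 = 108.1
Vm = 61.2 · log₁₀(0.141) = 61.2 × (-0.8508) = -52.07 mV

-52 mV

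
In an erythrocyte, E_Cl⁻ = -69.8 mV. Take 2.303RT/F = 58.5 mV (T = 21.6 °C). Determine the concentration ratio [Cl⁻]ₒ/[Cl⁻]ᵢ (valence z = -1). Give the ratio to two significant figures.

log₁₀([out]/[in]) = E·z/(58.5) = -69.8 × -1 / 58.5 = 1.1932
[out]/[in] = 10^(1.1932) = 15.6

16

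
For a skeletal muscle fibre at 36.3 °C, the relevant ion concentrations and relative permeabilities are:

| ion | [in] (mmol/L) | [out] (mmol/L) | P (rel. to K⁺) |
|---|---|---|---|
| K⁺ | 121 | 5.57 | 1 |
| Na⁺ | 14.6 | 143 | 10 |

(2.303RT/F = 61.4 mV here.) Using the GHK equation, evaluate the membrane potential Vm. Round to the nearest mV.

45 mV

Vm = 61.4 · log₁₀[(Σ P·[cation]ₒ + Σ P·[anion]ᵢ) / (Σ P·[cation]ᵢ + Σ P·[anion]ₒ)]
Numerator = 1×5.57 + 10×143 = 1436
Denominator = 1×121 + 10×14.6 = 267
Vm = 61.4 · log₁₀(5.3767) = 61.4 × (0.7305) = 44.85 mV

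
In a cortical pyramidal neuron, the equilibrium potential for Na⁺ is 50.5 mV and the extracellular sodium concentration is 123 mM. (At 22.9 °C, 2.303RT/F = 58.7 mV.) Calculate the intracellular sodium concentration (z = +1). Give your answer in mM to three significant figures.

17.0 mM

Nernst: E = (58.7/1) · log₁₀([out]/[in]), so log₁₀([out]/[in]) = 50.5 × 1 / 58.7 = 0.8603.
[out]/[in] = 10^(0.8603) = 7.249.
[in] = 123 / 7.249 = 16.97 mM.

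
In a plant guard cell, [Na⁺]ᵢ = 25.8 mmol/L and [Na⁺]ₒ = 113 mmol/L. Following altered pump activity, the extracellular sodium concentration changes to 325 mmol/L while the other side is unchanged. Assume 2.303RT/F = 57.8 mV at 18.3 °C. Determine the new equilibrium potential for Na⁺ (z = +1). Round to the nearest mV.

After the shift: [Na⁺]_out = 325, [Na⁺]_in = 25.8 mmol/L.
E_new = (57.8/1)·log₁₀(325/25.8) = 57.80 · (1.1003) = 63.60 mV

64 mV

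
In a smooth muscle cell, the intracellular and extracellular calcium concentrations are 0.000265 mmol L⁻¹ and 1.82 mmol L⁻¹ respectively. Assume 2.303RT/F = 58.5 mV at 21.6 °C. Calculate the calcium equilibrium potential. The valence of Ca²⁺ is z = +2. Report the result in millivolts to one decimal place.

112.2 mV

E = (58.5/z) · log₁₀([Ca²⁺]_out/[Ca²⁺]_in) with z = +2.
= (58.5/2) · log₁₀(1.82/0.000265) = 29.25 · log₁₀(6868)
= 29.25 · (3.8368) = 112.23 mV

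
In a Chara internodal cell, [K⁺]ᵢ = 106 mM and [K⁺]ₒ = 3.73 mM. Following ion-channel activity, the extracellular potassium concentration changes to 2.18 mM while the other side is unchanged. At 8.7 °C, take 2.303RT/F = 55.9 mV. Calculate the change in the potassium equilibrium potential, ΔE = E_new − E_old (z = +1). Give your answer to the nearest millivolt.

-13 mV

E_old = (55.9/1)·log₁₀(3.73/106) = -81.26 mV
E_new = (55.9/1)·log₁₀(2.18/106) = -94.29 mV
ΔE = -94.29 − (-81.26) = -13.04 mV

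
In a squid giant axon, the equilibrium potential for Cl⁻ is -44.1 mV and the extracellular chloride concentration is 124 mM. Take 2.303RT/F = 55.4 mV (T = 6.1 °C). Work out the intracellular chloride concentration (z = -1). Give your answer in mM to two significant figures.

Nernst: E = (55.4/-1) · log₁₀([out]/[in]), so log₁₀([out]/[in]) = -44.1 × -1 / 55.4 = 0.7960.
[out]/[in] = 10^(0.7960) = 6.252.
[in] = 124 / 6.252 = 19.83 mM.

20 mM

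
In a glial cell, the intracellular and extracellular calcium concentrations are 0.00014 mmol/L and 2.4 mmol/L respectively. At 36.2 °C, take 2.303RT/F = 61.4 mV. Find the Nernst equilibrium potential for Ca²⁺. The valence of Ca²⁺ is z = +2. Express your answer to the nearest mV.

130 mV

E = (61.4/z) · log₁₀([Ca²⁺]_out/[Ca²⁺]_in) with z = +2.
= (61.4/2) · log₁₀(2.4/0.00014) = 30.70 · log₁₀(1.714e+04)
= 30.70 · (4.2341) = 129.99 mV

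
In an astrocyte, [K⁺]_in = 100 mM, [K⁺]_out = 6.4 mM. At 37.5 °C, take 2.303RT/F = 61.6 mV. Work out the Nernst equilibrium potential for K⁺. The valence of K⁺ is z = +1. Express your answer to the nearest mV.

E = (61.6/z) · log₁₀([K⁺]_out/[K⁺]_in) with z = +1.
= (61.6/1) · log₁₀(6.4/100) = 61.60 · log₁₀(0.064)
= 61.60 · (-1.1938) = -73.54 mV

-74 mV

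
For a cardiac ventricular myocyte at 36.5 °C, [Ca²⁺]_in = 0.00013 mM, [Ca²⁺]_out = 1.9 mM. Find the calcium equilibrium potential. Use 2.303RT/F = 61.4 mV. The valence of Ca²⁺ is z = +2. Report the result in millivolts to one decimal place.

127.9 mV

E = (61.4/z) · log₁₀([Ca²⁺]_out/[Ca²⁺]_in) with z = +2.
= (61.4/2) · log₁₀(1.9/0.00013) = 30.70 · log₁₀(1.462e+04)
= 30.70 · (4.1648) = 127.86 mV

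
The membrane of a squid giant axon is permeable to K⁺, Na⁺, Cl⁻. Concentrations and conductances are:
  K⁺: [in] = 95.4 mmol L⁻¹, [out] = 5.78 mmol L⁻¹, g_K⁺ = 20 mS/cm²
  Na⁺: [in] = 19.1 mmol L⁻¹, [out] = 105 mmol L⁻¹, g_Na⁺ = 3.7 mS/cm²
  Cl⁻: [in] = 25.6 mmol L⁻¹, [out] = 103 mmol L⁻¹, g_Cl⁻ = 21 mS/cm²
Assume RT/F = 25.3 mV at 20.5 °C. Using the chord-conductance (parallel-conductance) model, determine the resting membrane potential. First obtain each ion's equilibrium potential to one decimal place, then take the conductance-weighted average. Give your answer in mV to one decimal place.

E_K⁺ = (25.3/1)·ln(5.78/95.4) = -70.9 mV
E_Na⁺ = (25.3/1)·ln(105/19.1) = 43.1 mV
E_Cl⁻ = (25.3/-1)·ln(103/25.6) = -35.2 mV
Vm = (Σ gᵢEᵢ)/(Σ gᵢ) = (20·-70.9 + 3.7·43.1 + 21·-35.2) / (20 + 3.7 + 21)
= -1997.73 / 44.7 = -44.69 mV

-44.7 mV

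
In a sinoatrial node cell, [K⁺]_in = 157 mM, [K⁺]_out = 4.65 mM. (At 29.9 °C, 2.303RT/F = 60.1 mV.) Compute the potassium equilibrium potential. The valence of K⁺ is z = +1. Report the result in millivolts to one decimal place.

-91.9 mV

E = (60.1/z) · log₁₀([K⁺]_out/[K⁺]_in) with z = +1.
= (60.1/1) · log₁₀(4.65/157) = 60.10 · log₁₀(0.02962)
= 60.10 · (-1.5284) = -91.86 mV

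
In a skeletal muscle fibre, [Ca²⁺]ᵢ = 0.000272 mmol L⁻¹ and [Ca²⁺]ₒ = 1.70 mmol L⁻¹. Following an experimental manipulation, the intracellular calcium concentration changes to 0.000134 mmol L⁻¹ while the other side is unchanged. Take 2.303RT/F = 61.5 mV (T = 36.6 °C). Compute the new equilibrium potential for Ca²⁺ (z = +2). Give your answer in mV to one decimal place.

After the shift: [Ca²⁺]_out = 1.70, [Ca²⁺]_in = 0.000134 mmol L⁻¹.
E_new = (61.5/2)·log₁₀(1.70/0.000134) = 30.75 · (4.1033) = 126.18 mV

126.2 mV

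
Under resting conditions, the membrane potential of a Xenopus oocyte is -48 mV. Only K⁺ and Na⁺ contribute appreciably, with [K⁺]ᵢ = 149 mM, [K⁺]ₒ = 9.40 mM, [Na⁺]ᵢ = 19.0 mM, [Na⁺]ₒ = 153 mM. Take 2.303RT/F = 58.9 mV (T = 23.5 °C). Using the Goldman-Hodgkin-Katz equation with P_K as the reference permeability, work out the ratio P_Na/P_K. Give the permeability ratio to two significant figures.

Let α = P_Na/P_K. GHK: Vm = 58.9·log₁₀[(Kₒ + α·Naₒ)/(Kᵢ + α·Naᵢ)].
10^(Vm/58.9) = 10^(-48.0/58.9) = 0.15313
So 0.15313·(Kᵢ + α·Naᵢ) = Kₒ + α·Naₒ → α = (0.15313·149.0 − 9.4) / (153.0 − 0.15313·19.0)
α = (22.82 − 9.4) / (153.0 − 2.909) = 13.42/150.1 = 0.08939

0.089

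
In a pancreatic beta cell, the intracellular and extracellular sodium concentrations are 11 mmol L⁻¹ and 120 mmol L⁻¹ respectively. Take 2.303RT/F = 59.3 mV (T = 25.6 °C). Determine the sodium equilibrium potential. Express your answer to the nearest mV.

E = (59.3/z) · log₁₀([Na⁺]_out/[Na⁺]_in) with z = +1.
= (59.3/1) · log₁₀(120/11) = 59.30 · log₁₀(10.91)
= 59.30 · (1.0378) = 61.54 mV

62 mV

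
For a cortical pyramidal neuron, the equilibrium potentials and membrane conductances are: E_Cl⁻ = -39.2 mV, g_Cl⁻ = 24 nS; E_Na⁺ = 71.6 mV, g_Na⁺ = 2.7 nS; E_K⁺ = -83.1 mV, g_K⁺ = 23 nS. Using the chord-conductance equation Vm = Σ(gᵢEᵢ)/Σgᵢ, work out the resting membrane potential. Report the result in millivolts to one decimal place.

Σ gᵢEᵢ = 24·(-39.2) + 2.7·(71.6) + 23·(-83.1) = -2658.78
Σ gᵢ = 24 + 2.7 + 23 = 49.7
Vm = -2658.78 / 49.7 = -53.50 mV

-53.5 mV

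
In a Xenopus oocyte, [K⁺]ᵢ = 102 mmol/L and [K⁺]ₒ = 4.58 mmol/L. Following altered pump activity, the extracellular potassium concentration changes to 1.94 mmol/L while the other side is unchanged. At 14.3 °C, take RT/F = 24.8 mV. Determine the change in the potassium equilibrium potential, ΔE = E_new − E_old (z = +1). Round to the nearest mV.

-21 mV

E_old = (24.8/1)·ln(4.58/102) = -76.96 mV
E_new = (24.8/1)·ln(1.94/102) = -98.26 mV
ΔE = -98.26 − (-76.96) = -21.30 mV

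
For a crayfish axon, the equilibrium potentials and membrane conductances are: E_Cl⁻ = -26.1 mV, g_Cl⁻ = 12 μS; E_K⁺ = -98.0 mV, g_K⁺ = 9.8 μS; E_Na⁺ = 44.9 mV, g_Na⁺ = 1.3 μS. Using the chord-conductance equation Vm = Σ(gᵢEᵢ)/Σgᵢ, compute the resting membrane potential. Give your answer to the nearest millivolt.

Σ gᵢEᵢ = 12·(-26.1) + 9.8·(-98.0) + 1.3·(44.9) = -1215.23
Σ gᵢ = 12 + 9.8 + 1.3 = 23.1
Vm = -1215.23 / 23.1 = -52.61 mV

-53 mV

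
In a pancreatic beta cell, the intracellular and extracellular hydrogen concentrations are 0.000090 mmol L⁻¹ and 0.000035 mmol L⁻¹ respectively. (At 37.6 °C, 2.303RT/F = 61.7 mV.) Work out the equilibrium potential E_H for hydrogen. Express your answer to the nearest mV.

-25 mV

E = (61.7/z) · log₁₀([H⁺]_out/[H⁺]_in) with z = +1.
= (61.7/1) · log₁₀(0.000035/0.000090) = 61.70 · log₁₀(0.3889)
= 61.70 · (-0.4102) = -25.31 mV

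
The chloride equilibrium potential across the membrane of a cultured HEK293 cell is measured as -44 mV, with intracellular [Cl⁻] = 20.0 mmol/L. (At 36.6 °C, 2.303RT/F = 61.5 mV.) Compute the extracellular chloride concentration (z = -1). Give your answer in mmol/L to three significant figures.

104 mmol/L

Nernst: E = (61.5/-1) · log₁₀([out]/[in]), so log₁₀([out]/[in]) = -44.0 × -1 / 61.5 = 0.7154.
[out]/[in] = 10^(0.7154) = 5.193.
[out] = 5.193 × 20.0 = 103.9 mmol/L.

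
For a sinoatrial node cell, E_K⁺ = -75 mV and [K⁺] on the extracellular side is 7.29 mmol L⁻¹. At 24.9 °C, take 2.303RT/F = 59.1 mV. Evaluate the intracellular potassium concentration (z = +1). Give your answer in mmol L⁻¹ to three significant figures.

135 mmol L⁻¹

Nernst: E = (59.1/1) · log₁₀([out]/[in]), so log₁₀([out]/[in]) = -75.0 × 1 / 59.1 = -1.2690.
[out]/[in] = 10^(-1.2690) = 0.05382.
[in] = 7.29 / 0.05382 = 135.4 mmol L⁻¹.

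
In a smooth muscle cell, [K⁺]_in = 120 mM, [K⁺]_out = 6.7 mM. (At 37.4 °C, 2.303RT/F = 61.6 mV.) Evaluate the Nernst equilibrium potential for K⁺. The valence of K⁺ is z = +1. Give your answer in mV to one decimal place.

-77.2 mV

E = (61.6/z) · log₁₀([K⁺]_out/[K⁺]_in) with z = +1.
= (61.6/1) · log₁₀(6.7/120) = 61.60 · log₁₀(0.05583)
= 61.60 · (-1.2531) = -77.19 mV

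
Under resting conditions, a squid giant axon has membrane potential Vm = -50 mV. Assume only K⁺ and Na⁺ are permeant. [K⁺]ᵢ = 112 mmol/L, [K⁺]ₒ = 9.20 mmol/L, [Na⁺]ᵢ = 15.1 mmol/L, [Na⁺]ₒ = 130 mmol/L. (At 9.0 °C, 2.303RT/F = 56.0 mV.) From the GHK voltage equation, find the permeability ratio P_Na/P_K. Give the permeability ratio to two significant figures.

0.040

Let α = P_Na/P_K. GHK: Vm = 56.0·log₁₀[(Kₒ + α·Naₒ)/(Kᵢ + α·Naᵢ)].
10^(Vm/56.0) = 10^(-50.0/56.0) = 0.12798
So 0.12798·(Kᵢ + α·Naᵢ) = Kₒ + α·Naₒ → α = (0.12798·112.0 − 9.2) / (130.0 − 0.12798·15.1)
α = (14.33 − 9.2) / (130.0 − 1.933) = 5.134/128.1 = 0.04009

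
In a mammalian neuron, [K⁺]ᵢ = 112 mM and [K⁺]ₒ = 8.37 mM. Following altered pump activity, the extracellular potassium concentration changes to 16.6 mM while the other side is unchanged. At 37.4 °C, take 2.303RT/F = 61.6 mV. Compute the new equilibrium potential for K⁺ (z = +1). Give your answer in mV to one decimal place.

-51.1 mV

After the shift: [K⁺]_out = 16.6, [K⁺]_in = 112 mM.
E_new = (61.6/1)·log₁₀(16.6/112) = 61.60 · (-0.8291) = -51.07 mV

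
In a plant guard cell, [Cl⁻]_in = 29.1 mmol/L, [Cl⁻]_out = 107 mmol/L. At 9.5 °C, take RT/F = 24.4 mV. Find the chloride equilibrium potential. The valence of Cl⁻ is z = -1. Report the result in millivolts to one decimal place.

E = (24.4/z) · ln([Cl⁻]_out/[Cl⁻]_in) with z = -1.
For an anion, dividing by z = -1 reverses the sign.
= (24.4/-1) · ln(107/29.1) = -24.40 · ln(3.677)
= -24.40 · (1.3021) = -31.77 mV

-31.8 mV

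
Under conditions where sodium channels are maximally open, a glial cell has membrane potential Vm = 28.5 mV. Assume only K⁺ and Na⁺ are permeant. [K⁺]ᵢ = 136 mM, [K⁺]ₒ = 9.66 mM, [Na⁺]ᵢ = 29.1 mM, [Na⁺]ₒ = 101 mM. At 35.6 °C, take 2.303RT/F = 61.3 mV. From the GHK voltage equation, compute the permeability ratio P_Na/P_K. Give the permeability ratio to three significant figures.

24.0

Let α = P_Na/P_K. GHK: Vm = 61.3·log₁₀[(Kₒ + α·Naₒ)/(Kᵢ + α·Naᵢ)].
10^(Vm/61.3) = 10^(28.5/61.3) = 2.9169
So 2.9169·(Kᵢ + α·Naᵢ) = Kₒ + α·Naₒ → α = (2.9169·136.0 − 9.66) / (101.0 − 2.9169·29.1)
α = (396.7 − 9.66) / (101.0 − 84.88) = 387/16.12 = 24.01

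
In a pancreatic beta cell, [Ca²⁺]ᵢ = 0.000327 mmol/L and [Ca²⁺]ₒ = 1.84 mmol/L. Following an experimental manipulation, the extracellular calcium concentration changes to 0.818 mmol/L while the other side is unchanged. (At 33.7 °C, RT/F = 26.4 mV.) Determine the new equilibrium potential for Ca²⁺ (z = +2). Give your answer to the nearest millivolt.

103 mV

After the shift: [Ca²⁺]_out = 0.818, [Ca²⁺]_in = 0.000327 mmol/L.
E_new = (26.4/2)·ln(0.818/0.000327) = 13.20 · (7.8247) = 103.29 mV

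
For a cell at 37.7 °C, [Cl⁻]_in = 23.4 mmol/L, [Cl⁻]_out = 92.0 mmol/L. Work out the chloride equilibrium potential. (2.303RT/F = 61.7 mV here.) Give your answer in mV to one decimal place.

-36.7 mV

E = (61.7/z) · log₁₀([Cl⁻]_out/[Cl⁻]_in) with z = -1.
For an anion, dividing by z = -1 reverses the sign.
= (61.7/-1) · log₁₀(92.0/23.4) = -61.70 · log₁₀(3.932)
= -61.70 · (0.5946) = -36.69 mV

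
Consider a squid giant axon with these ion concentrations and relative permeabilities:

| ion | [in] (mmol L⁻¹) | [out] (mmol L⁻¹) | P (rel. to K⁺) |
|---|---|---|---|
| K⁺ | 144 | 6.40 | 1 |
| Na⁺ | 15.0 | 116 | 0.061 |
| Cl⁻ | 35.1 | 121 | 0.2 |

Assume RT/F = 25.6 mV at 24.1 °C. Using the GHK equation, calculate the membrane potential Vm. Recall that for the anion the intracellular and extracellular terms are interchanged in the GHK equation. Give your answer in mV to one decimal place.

-54.0 mV

Vm = 25.6 · ln[(Σ P·[cation]ₒ + Σ P·[anion]ᵢ) / (Σ P·[cation]ᵢ + Σ P·[anion]ₒ)]
Numerator = 1×6.40 + 0.061×116 + 0.2×35.1 = 20.5
Denominator = 1×144 + 0.061×15.0 + 0.2×121 = 169.1
Vm = 25.6 · ln(0.1212) = 25.6 × (-2.1103) = -54.02 mV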